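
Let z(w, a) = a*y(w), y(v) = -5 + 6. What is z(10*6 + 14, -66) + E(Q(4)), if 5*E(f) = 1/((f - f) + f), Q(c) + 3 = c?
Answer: -329/5 ≈ -65.800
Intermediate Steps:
Q(c) = -3 + c
y(v) = 1
z(w, a) = a (z(w, a) = a*1 = a)
E(f) = 1/(5*f) (E(f) = 1/(5*((f - f) + f)) = 1/(5*(0 + f)) = 1/(5*f))
z(10*6 + 14, -66) + E(Q(4)) = -66 + 1/(5*(-3 + 4)) = -66 + (⅕)/1 = -66 + (⅕)*1 = -66 + ⅕ = -329/5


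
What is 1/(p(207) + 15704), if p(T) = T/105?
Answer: 35/549709 ≈ 6.3670e-5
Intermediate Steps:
p(T) = T/105 (p(T) = T*(1/105) = T/105)
1/(p(207) + 15704) = 1/((1/105)*207 + 15704) = 1/(69/35 + 15704) = 1/(549709/35) = 35/549709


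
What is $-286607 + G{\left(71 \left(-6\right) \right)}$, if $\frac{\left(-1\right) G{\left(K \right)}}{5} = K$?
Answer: $-284477$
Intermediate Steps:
$G{\left(K \right)} = - 5 K$
$-286607 + G{\left(71 \left(-6\right) \right)} = -286607 - 5 \cdot 71 \left(-6\right) = -286607 - -2130 = -286607 + 2130 = -284477$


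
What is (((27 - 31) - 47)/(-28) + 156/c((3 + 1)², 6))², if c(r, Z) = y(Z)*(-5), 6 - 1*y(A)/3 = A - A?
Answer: 1369/176400 ≈ 0.0077608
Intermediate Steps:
y(A) = 18 (y(A) = 18 - 3*(A - A) = 18 - 3*0 = 18 + 0 = 18)
c(r, Z) = -90 (c(r, Z) = 18*(-5) = -90)
(((27 - 31) - 47)/(-28) + 156/c((3 + 1)², 6))² = (((27 - 31) - 47)/(-28) + 156/(-90))² = ((-4 - 47)*(-1/28) + 156*(-1/90))² = (-51*(-1/28) - 26/15)² = (51/28 - 26/15)² = (37/420)² = 1369/176400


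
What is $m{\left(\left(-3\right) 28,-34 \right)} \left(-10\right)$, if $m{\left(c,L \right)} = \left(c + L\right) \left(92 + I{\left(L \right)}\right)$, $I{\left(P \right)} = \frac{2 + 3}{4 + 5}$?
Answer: $\frac{982940}{9} \approx 1.0922 \cdot 10^{5}$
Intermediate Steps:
$I{\left(P \right)} = \frac{5}{9}$
$m{\left(c,L \right)} = \frac{833 L}{9} + \frac{833 c}{9}$ ($m{\left(c,L \right)} = \left(c + L\right) \left(92 + \frac{5}{9}\right) = \left(L + c\right) \frac{833}{9} = \frac{833 L}{9} + \frac{833 c}{9}$)
$m{\left(\left(-3\right) 28,-34 \right)} \left(-10\right) = \left(\frac{833}{9} \left(-34\right) + \frac{833 \left(\left(-3\right) 28\right)}{9}\right) \left(-10\right) = \left(- \frac{28322}{9} + \frac{833}{9} \left(-84\right)\right) \left(-10\right) = \left(- \frac{28322}{9} - \frac{23324}{3}\right) \left(-10\right) = \left(- \frac{98294}{9}\right) \left(-10\right) = \frac{982940}{9}$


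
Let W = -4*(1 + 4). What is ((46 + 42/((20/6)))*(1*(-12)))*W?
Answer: 14064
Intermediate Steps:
W = -20 (W = -4*5 = -20)
((46 + 42/((20/6)))*(1*(-12)))*W = ((46 + 42/((20/6)))*(1*(-12)))*(-20) = ((46 + 42/((20*(1/6))))*(-12))*(-20) = ((46 + 42/(10/3))*(-12))*(-20) = ((46 + 42*(3/10))*(-12))*(-20) = ((46 + 63/5)*(-12))*(-20) = ((293/5)*(-12))*(-20) = -3516/5*(-20) = 14064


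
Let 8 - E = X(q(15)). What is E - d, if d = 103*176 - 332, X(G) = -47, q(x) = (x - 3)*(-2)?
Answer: -17741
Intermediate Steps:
q(x) = 6 - 2*x (q(x) = (-3 + x)*(-2) = 6 - 2*x)
E = 55 (E = 8 - 1*(-47) = 8 + 47 = 55)
d = 17796 (d = 18128 - 332 = 17796)
E - d = 55 - 1*17796 = 55 - 17796 = -17741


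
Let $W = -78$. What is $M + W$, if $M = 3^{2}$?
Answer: $-69$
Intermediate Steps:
$M = 9$
$M + W = 9 - 78 = -69$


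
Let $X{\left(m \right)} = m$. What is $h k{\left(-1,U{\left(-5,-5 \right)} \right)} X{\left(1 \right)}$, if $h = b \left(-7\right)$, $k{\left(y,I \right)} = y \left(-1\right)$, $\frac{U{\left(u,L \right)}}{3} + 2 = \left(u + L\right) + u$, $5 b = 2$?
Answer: $- \frac{14}{5} \approx -2.8$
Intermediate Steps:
$b = \frac{2}{5}$ ($b = \frac{1}{5} \cdot 2 = \frac{2}{5} \approx 0.4$)
$U{\left(u,L \right)} = -6 + 3 L + 6 u$ ($U{\left(u,L \right)} = -6 + 3 \left(\left(u + L\right) + u\right) = -6 + 3 \left(\left(L + u\right) + u\right) = -6 + 3 \left(L + 2 u\right) = -6 + \left(3 L + 6 u\right) = -6 + 3 L + 6 u$)
$k{\left(y,I \right)} = - y$
$h = - \frac{14}{5}$ ($h = \frac{2}{5} \left(-7\right) = - \frac{14}{5} \approx -2.8$)
$h k{\left(-1,U{\left(-5,-5 \right)} \right)} X{\left(1 \right)} = - \frac{14 \left(\left(-1\right) \left(-1\right)\right)}{5} \cdot 1 = \left(- \frac{14}{5}\right) 1 \cdot 1 = \left(- \frac{14}{5}\right) 1 = - \frac{14}{5}$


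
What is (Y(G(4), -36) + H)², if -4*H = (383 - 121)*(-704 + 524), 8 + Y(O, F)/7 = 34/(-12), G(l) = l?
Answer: 4939981225/36 ≈ 1.3722e+8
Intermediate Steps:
Y(O, F) = -455/6 (Y(O, F) = -56 + 7*(34/(-12)) = -56 + 7*(34*(-1/12)) = -56 + 7*(-17/6) = -56 - 119/6 = -455/6)
H = 11790 (H = -(383 - 121)*(-704 + 524)/4 = -131*(-180)/2 = -¼*(-47160) = 11790)
(Y(G(4), -36) + H)² = (-455/6 + 11790)² = (70285/6)² = 4939981225/36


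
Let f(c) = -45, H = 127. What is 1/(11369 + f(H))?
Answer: 1/11324 ≈ 8.8308e-5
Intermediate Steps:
1/(11369 + f(H)) = 1/(11369 - 45) = 1/11324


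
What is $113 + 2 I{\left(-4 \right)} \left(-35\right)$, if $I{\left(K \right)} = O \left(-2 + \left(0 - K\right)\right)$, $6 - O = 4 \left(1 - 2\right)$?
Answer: $-1287$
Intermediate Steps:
$O = 10$ ($O = 6 - 4 \left(1 - 2\right) = 6 - 4 \left(-1\right) = 6 - -4 = 6 + 4 = 10$)
$I{\left(K \right)} = -20 - 10 K$ ($I{\left(K \right)} = 10 \left(-2 + \left(0 - K\right)\right) = 10 \left(-2 - K\right) = -20 - 10 K$)
$113 + 2 I{\left(-4 \right)} \left(-35\right) = 113 + 2 \left(-20 - -40\right) \left(-35\right) = 113 + 2 \left(-20 + 40\right) \left(-35\right) = 113 + 2 \cdot 20 \left(-35\right) = 113 + 40 \left(-35\right) = 113 - 1400 = -1287$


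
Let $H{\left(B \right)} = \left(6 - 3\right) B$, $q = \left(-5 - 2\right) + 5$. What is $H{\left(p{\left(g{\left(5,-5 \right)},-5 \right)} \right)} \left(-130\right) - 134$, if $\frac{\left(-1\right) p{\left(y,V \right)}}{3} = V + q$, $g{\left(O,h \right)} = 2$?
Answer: $-8324$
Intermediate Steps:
$q = -2$ ($q = -7 + 5 = -2$)
$p{\left(y,V \right)} = 6 - 3 V$ ($p{\left(y,V \right)} = - 3 \left(V - 2\right) = - 3 \left(-2 + V\right) = 6 - 3 V$)
$H{\left(B \right)} = 3 B$
$H{\left(p{\left(g{\left(5,-5 \right)},-5 \right)} \right)} \left(-130\right) - 134 = 3 \left(6 - -15\right) \left(-130\right) - 134 = 3 \left(6 + 15\right) \left(-130\right) - 134 = 3 \cdot 21 \left(-130\right) - 134 = 63 \left(-130\right) - 134 = -8190 - 134 = -8324$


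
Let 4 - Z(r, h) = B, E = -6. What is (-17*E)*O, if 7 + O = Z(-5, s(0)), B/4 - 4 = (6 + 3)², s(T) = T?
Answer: -34986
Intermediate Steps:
B = 340 (B = 16 + 4*(6 + 3)² = 16 + 4*9² = 16 + 4*81 = 16 + 324 = 340)
Z(r, h) = -336 (Z(r, h) = 4 - 1*340 = 4 - 340 = -336)
O = -343 (O = -7 - 336 = -343)
(-17*E)*O = -17*(-6)*(-343) = 102*(-343) = -34986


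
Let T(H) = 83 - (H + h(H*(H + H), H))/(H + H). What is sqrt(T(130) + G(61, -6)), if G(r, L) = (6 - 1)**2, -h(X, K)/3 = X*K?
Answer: sqrt(203230)/2 ≈ 225.41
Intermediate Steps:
h(X, K) = -3*K*X (h(X, K) = -3*X*K = -3*K*X)
T(H) = 83 - (H - 6*H**3)/(2*H) (T(H) = 83 - (H - 3*H*H*(H + H))/(H + H) = 83 - (H - 3*H*H*(2*H))/(2*H) = 83 - (H - 3*H*2*H**2)*1/(2*H) = 83 - (H - 6*H**3)*1/(2*H) = 83 - (H - 6*H**3)/(2*H))
G(r, L) = 25 (G(r, L) = 5**2 = 25)
sqrt(T(130) + G(61, -6)) = sqrt((165/2 + 3*130**2) + 25) = sqrt((165/2 + 3*16900) + 25) = sqrt((165/2 + 50700) + 25) = sqrt(101565/2 + 25) = sqrt(101615/2) = sqrt(203230)/2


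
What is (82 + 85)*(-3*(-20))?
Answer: 10020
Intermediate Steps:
(82 + 85)*(-3*(-20)) = 167*60 = 10020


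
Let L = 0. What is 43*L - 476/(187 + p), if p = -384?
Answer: 476/197 ≈ 2.4162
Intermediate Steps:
43*L - 476/(187 + p) = 43*0 - 476/(187 - 384) = 0 - 476/(-197) = 0 - 476*(-1/197) = 0 + 476/197 = 476/197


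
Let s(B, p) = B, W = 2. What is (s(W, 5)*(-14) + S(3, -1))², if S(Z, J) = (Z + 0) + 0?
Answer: 625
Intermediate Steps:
S(Z, J) = Z (S(Z, J) = Z + 0 = Z)
(s(W, 5)*(-14) + S(3, -1))² = (2*(-14) + 3)² = (-28 + 3)² = (-25)² = 625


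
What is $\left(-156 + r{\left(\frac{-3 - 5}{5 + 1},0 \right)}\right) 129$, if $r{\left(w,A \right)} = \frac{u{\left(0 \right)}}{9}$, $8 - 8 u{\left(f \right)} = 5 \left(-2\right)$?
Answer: $- \frac{80367}{4} \approx -20092.0$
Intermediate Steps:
$u{\left(f \right)} = \frac{9}{4}$ ($u{\left(f \right)} = 1 - \frac{5 \left(-2\right)}{8} = 1 - - \frac{5}{4} = 1 + \frac{5}{4} = \frac{9}{4}$)
$r{\left(w,A \right)} = \frac{1}{4}$ ($r{\left(w,A \right)} = \frac{9}{4 \cdot 9} = \frac{9}{4} \cdot \frac{1}{9} = \frac{1}{4}$)
$\left(-156 + r{\left(\frac{-3 - 5}{5 + 1},0 \right)}\right) 129 = \left(-156 + \frac{1}{4}\right) 129 = \left(- \frac{623}{4}\right) 129 = - \frac{80367}{4}$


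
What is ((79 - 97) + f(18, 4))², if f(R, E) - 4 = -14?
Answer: 784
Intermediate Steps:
f(R, E) = -10 (f(R, E) = 4 - 14 = -10)
((79 - 97) + f(18, 4))² = ((79 - 97) - 10)² = (-18 - 10)² = (-28)² = 784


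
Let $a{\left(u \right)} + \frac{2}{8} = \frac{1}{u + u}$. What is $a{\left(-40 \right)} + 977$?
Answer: $\frac{78139}{80} \approx 976.74$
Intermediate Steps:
$a{\left(u \right)} = - \frac{1}{4} + \frac{1}{2 u}$ ($a{\left(u \right)} = - \frac{1}{4} + \frac{1}{u + u} = - \frac{1}{4} + \frac{1}{2 u}$)
$a{\left(-40 \right)} + 977 = \frac{2 - -40}{4 \left(-40\right)} + 977 = \frac{1}{4} \left(- \frac{1}{40}\right) \left(2 + 40\right) + 977 = \frac{1}{4} \left(- \frac{1}{40}\right) 42 + 977 = - \frac{21}{80} + 977 = \frac{78139}{80}$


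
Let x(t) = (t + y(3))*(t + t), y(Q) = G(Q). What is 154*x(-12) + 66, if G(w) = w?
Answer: 33330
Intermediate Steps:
y(Q) = Q
x(t) = 2*t*(3 + t) (x(t) = (t + 3)*(t + t) = (3 + t)*(2*t) = 2*t*(3 + t))
154*x(-12) + 66 = 154*(2*(-12)*(3 - 12)) + 66 = 154*(2*(-12)*(-9)) + 66 = 154*216 + 66 = 33264 + 66 = 33330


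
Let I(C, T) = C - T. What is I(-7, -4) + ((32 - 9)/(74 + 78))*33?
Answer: 303/152 ≈ 1.9934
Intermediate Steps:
I(-7, -4) + ((32 - 9)/(74 + 78))*33 = (-7 - 1*(-4)) + ((32 - 9)/(74 + 78))*33 = (-7 + 4) + (23/152)*33 = -3 + (23*(1/152))*33 = -3 + (23/152)*33 = -3 + 759/152 = 303/152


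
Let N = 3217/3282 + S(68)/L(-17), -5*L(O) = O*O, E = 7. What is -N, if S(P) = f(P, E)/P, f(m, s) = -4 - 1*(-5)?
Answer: -31602037/32248932 ≈ -0.97994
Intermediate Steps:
f(m, s) = 1 (f(m, s) = -4 + 5 = 1)
S(P) = 1/P
L(O) = -O²/5 (L(O) = -O*O/5 = -O²/5)
N = 31602037/32248932 (N = 3217/3282 + 1/(68*((-⅕*(-17)²))) = 3217*(1/3282) + 1/(68*((-⅕*289))) = 3217/3282 + 1/(68*(-289/5)) = 3217/3282 + (1/68)*(-5/289) = 3217/3282 - 5/19652 = 31602037/32248932 ≈ 0.97994)
-N = -1*31602037/32248932 = -31602037/32248932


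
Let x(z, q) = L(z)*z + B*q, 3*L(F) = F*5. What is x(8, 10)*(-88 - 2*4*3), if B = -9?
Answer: -5600/3 ≈ -1866.7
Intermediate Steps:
L(F) = 5*F/3 (L(F) = (F*5)/3 = (5*F)/3 = 5*F/3)
x(z, q) = -9*q + 5*z²/3 (x(z, q) = (5*z/3)*z - 9*q = 5*z²/3 - 9*q = -9*q + 5*z²/3)
x(8, 10)*(-88 - 2*4*3) = (-9*10 + (5/3)*8²)*(-88 - 2*4*3) = (-90 + (5/3)*64)*(-88 - 8*3) = (-90 + 320/3)*(-88 - 24) = (50/3)*(-112) = -5600/3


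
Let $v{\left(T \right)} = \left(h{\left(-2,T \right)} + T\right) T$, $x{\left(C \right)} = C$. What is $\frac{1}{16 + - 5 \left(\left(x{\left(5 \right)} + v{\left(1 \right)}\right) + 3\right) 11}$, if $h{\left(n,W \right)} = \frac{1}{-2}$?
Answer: $- \frac{2}{903} \approx -0.0022148$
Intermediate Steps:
$h{\left(n,W \right)} = - \frac{1}{2}$
$v{\left(T \right)} = T \left(- \frac{1}{2} + T\right)$ ($v{\left(T \right)} = \left(- \frac{1}{2} + T\right) T = T \left(- \frac{1}{2} + T\right)$)
$\frac{1}{16 + - 5 \left(\left(x{\left(5 \right)} + v{\left(1 \right)}\right) + 3\right) 11} = \frac{1}{16 + - 5 \left(\left(5 + 1 \left(- \frac{1}{2} + 1\right)\right) + 3\right) 11} = \frac{1}{16 + - 5 \left(\left(5 + 1 \cdot \frac{1}{2}\right) + 3\right) 11} = \frac{1}{16 + - 5 \left(\left(5 + \frac{1}{2}\right) + 3\right) 11} = \frac{1}{16 + - 5 \left(\frac{11}{2} + 3\right) 11} = \frac{1}{16 + \left(-5\right) \frac{17}{2} \cdot 11} = \frac{1}{16 - \frac{935}{2}} = \frac{1}{- \frac{903}{2}} = - \frac{2}{903}$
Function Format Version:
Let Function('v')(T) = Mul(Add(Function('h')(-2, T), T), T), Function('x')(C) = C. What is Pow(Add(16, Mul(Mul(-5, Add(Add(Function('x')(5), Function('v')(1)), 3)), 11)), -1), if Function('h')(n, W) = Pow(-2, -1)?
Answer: Rational(-2, 903) ≈ -0.0022148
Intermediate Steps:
Function('h')(n, W) = Rational(-1, 2)
Function('v')(T) = Mul(T, Add(Rational(-1, 2), T)) (Function('v')(T) = Mul(Add(Rational(-1, 2), T), T) = Mul(T, Add(Rational(-1, 2), T)))
Pow(Add(16, Mul(Mul(-5, Add(Add(Function('x')(5), Function('v')(1)), 3)), 11)), -1) = Pow(Add(16, Mul(Mul(-5, Add(Add(5, Mul(1, Add(Rational(-1, 2), 1))), 3)), 11)), -1) = Pow(Add(16, Mul(Mul(-5, Add(Add(5, Mul(1, Rational(1, 2))), 3)), 11)), -1) = Pow(Add(16, Mul(Mul(-5, Add(Add(5, Rational(1, 2)), 3)), 11)), -1) = Pow(Add(16, Mul(Mul(-5, Add(Rational(11, 2), 3)), 11)), -1) = Pow(Add(16, Mul(Mul(-5, Rational(17, 2)), 11)), -1) = Pow(Add(16, Mul(Rational(-85, 2), 11)), -1) = Pow(Add(16, Rational(-935, 2)), -1) = Pow(Rational(-903, 2), -1) = Rational(-2, 903)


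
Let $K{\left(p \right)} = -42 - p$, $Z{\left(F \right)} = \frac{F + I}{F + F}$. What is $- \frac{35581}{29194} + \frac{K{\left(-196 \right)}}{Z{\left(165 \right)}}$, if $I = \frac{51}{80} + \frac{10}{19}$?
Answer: $\frac{2246144744011}{7373499386} \approx 304.62$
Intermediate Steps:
$I = \frac{1769}{1520}$ ($I = 51 \cdot \frac{1}{80} + 10 \cdot \frac{1}{19} = \frac{51}{80} + \frac{10}{19} = \frac{1769}{1520} \approx 1.1638$)
$Z{\left(F \right)} = \frac{\frac{1769}{1520} + F}{2 F}$ ($Z{\left(F \right)} = \frac{F + \frac{1769}{1520}}{F + F} = \frac{\frac{1769}{1520} + F}{2 F}$)
$- \frac{35581}{29194} + \frac{K{\left(-196 \right)}}{Z{\left(165 \right)}} = - \frac{35581}{29194} + \frac{-42 - -196}{\frac{1}{3040} \cdot \frac{1}{165} \left(1769 + 1520 \cdot 165\right)} = \left(-35581\right) \frac{1}{29194} + \frac{-42 + 196}{\frac{1}{3040} \cdot \frac{1}{165} \left(1769 + 250800\right)} = - \frac{35581}{29194} + \frac{154}{\frac{1}{3040} \cdot \frac{1}{165} \cdot 252569} = - \frac{35581}{29194} + \frac{154}{\frac{252569}{501600}} = - \frac{35581}{29194} + 154 \cdot \frac{501600}{252569} = - \frac{35581}{29194} + \frac{77246400}{252569} = \frac{2246144744011}{7373499386}$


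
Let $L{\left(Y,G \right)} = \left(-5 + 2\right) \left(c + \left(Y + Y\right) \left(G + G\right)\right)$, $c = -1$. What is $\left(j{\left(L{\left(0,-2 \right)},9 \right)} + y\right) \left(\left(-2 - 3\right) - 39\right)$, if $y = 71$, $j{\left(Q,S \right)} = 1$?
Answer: $-3168$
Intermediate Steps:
$L{\left(Y,G \right)} = 3 - 12 G Y$ ($L{\left(Y,G \right)} = \left(-5 + 2\right) \left(-1 + \left(Y + Y\right) \left(G + G\right)\right) = - 3 \left(-1 + 2 Y 2 G\right) = - 3 \left(-1 + 4 G Y\right) = 3 - 12 G Y$)
$\left(j{\left(L{\left(0,-2 \right)},9 \right)} + y\right) \left(\left(-2 - 3\right) - 39\right) = \left(1 + 71\right) \left(\left(-2 - 3\right) - 39\right) = 72 \left(-5 - 39\right) = 72 \left(-44\right) = -3168$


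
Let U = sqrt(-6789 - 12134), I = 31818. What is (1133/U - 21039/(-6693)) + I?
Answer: 70992971/2231 - 1133*I*sqrt(18923)/18923 ≈ 31821.0 - 8.2364*I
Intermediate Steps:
U = I*sqrt(18923) (U = sqrt(-18923) = I*sqrt(18923) ≈ 137.56*I)
(1133/U - 21039/(-6693)) + I = (1133/((I*sqrt(18923))) - 21039/(-6693)) + 31818 = (1133*(-I*sqrt(18923)/18923) - 21039*(-1/6693)) + 31818 = (-1133*I*sqrt(18923)/18923 + 7013/2231) + 31818 = (7013/2231 - 1133*I*sqrt(18923)/18923) + 31818 = 70992971/2231 - 1133*I*sqrt(18923)/18923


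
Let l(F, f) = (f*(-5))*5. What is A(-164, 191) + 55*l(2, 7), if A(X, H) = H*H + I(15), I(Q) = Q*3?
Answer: 26901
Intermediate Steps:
l(F, f) = -25*f (l(F, f) = -5*f*5 = -25*f)
I(Q) = 3*Q
A(X, H) = 45 + H² (A(X, H) = H*H + 3*15 = H² + 45 = 45 + H²)
A(-164, 191) + 55*l(2, 7) = (45 + 191²) + 55*(-25*7) = (45 + 36481) + 55*(-175) = 36526 - 9625 = 26901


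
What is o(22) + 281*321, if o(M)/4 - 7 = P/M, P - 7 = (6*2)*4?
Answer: 90239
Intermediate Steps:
P = 55 (P = 7 + (6*2)*4 = 7 + 12*4 = 7 + 48 = 55)
o(M) = 28 + 220/M (o(M) = 28 + 4*(55/M) = 28 + 220/M)
o(22) + 281*321 = (28 + 220/22) + 281*321 = (28 + 220*(1/22)) + 90201 = (28 + 10) + 90201 = 38 + 90201 = 90239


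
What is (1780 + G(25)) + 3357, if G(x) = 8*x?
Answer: 5337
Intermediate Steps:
(1780 + G(25)) + 3357 = (1780 + 8*25) + 3357 = (1780 + 200) + 3357 = 1980 + 3357 = 5337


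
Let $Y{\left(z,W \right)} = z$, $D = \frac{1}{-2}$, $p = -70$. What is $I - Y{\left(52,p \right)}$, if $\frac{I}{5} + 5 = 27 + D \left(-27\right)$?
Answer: $\frac{251}{2} \approx 125.5$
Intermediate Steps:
$D = - \frac{1}{2} \approx -0.5$
$I = \frac{355}{2}$ ($I = -25 + 5 \left(27 - - \frac{27}{2}\right) = -25 + 5 \left(27 + \frac{27}{2}\right) = -25 + 5 \cdot \frac{81}{2} = -25 + \frac{405}{2} = \frac{355}{2} \approx 177.5$)
$I - Y{\left(52,p \right)} = \frac{355}{2} - 52 = \frac{251}{2}$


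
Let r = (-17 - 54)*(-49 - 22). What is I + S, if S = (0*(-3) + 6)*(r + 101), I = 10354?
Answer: 41206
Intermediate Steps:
r = 5041 (r = -71*(-71) = 5041)
S = 30852 (S = (0*(-3) + 6)*(5041 + 101) = (0 + 6)*5142 = 6*5142 = 30852)
I + S = 10354 + 30852 = 41206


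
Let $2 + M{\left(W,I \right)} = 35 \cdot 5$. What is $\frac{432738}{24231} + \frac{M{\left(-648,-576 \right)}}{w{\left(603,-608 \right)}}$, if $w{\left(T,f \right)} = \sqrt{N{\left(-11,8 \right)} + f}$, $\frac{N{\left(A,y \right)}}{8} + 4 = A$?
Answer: $\frac{144246}{8077} - \frac{173 i \sqrt{182}}{364} \approx 17.859 - 6.4118 i$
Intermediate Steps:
$M{\left(W,I \right)} = 173$ ($M{\left(W,I \right)} = -2 + 35 \cdot 5 = -2 + 175 = 173$)
$N{\left(A,y \right)} = -32 + 8 A$
$w{\left(T,f \right)} = \sqrt{-120 + f}$ ($w{\left(T,f \right)} = \sqrt{\left(-32 + 8 \left(-11\right)\right) + f} = \sqrt{\left(-32 - 88\right) + f} = \sqrt{-120 + f}$)
$\frac{432738}{24231} + \frac{M{\left(-648,-576 \right)}}{w{\left(603,-608 \right)}} = \frac{432738}{24231} + \frac{173}{\sqrt{-120 - 608}} = 432738 \cdot \frac{1}{24231} + \frac{173}{\sqrt{-728}} = \frac{144246}{8077} + \frac{173}{2 i \sqrt{182}} = \frac{144246}{8077} + 173 \left(- \frac{i \sqrt{182}}{364}\right) = \frac{144246}{8077} - \frac{173 i \sqrt{182}}{364}$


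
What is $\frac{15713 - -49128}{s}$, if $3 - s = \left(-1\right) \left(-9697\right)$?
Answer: $- \frac{64841}{9694} \approx -6.6888$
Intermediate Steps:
$s = -9694$ ($s = 3 - \left(-1\right) \left(-9697\right) = 3 - 9697 = -9694$)
$\frac{15713 - -49128}{s} = \frac{15713 - -49128}{-9694} = \left(15713 + 49128\right) \left(- \frac{1}{9694}\right) = 64841 \left(- \frac{1}{9694}\right) = - \frac{64841}{9694}$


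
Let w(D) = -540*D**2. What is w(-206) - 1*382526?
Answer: -23297966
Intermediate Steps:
w(-206) - 1*382526 = -540*(-206)**2 - 1*382526 = -540*42436 - 382526 = -22915440 - 382526 = -23297966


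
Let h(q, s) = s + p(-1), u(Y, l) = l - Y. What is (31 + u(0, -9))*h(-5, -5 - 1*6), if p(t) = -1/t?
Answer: -220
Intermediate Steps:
h(q, s) = 1 + s (h(q, s) = s - 1/(-1) = s - 1*(-1) = s + 1 = 1 + s)
(31 + u(0, -9))*h(-5, -5 - 1*6) = (31 + (-9 - 1*0))*(1 + (-5 - 1*6)) = (31 + (-9 + 0))*(1 + (-5 - 6)) = (31 - 9)*(1 - 11) = 22*(-10) = -220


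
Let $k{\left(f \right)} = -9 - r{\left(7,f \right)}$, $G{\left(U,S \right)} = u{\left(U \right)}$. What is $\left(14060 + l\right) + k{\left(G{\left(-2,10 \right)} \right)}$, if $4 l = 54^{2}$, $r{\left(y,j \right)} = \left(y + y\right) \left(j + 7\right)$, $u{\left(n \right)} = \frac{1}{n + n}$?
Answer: $\frac{29371}{2} \approx 14686.0$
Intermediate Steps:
$u{\left(n \right)} = \frac{1}{2 n}$
$G{\left(U,S \right)} = \frac{1}{2 U}$
$r{\left(y,j \right)} = 2 y \left(7 + j\right)$
$l = 729$ ($l = \frac{54^{2}}{4} = \frac{1}{4} \cdot 2916 = 729$)
$k{\left(f \right)} = -107 - 14 f$ ($k{\left(f \right)} = -9 - 2 \cdot 7 \left(7 + f\right) = -9 - \left(98 + 14 f\right) = -107 - 14 f$)
$\left(14060 + l\right) + k{\left(G{\left(-2,10 \right)} \right)} = \left(14060 + 729\right) - \left(107 + 14 \frac{1}{2 \left(-2\right)}\right) = 14789 - \left(107 + 14 \cdot \frac{1}{2} \left(- \frac{1}{2}\right)\right) = 14789 - \frac{207}{2} = \frac{29371}{2}$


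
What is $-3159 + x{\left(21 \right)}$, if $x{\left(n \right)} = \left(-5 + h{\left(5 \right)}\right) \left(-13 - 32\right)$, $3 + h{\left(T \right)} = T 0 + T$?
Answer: $-3024$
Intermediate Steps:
$h{\left(T \right)} = -3 + T$ ($h{\left(T \right)} = -3 + \left(T 0 + T\right) = -3 + \left(0 + T\right) = -3 + T$)
$x{\left(n \right)} = 135$ ($x{\left(n \right)} = \left(-5 + \left(-3 + 5\right)\right) \left(-13 - 32\right) = \left(-5 + 2\right) \left(-45\right) = \left(-3\right) \left(-45\right) = 135$)
$-3159 + x{\left(21 \right)} = -3159 + 135 = -3024$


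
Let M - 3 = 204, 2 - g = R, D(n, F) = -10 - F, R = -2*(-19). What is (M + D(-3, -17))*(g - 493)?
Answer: -113206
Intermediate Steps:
R = 38
g = -36 (g = 2 - 1*38 = 2 - 38 = -36)
M = 207 (M = 3 + 204 = 207)
(M + D(-3, -17))*(g - 493) = (207 + (-10 - 1*(-17)))*(-36 - 493) = (207 + (-10 + 17))*(-529) = (207 + 7)*(-529) = 214*(-529) = -113206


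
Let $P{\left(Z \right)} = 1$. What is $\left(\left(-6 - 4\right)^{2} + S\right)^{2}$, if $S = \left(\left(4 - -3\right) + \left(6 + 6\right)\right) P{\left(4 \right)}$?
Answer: $14161$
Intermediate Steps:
$S = 19$ ($S = \left(\left(4 - -3\right) + \left(6 + 6\right)\right) 1 = \left(\left(4 + 3\right) + 12\right) 1 = \left(7 + 12\right) 1 = 19 \cdot 1 = 19$)
$\left(\left(-6 - 4\right)^{2} + S\right)^{2} = \left(\left(-6 - 4\right)^{2} + 19\right)^{2} = \left(\left(-10\right)^{2} + 19\right)^{2} = \left(100 + 19\right)^{2} = 119^{2} = 14161$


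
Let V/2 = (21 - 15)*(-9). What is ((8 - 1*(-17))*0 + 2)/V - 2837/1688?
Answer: -77443/45576 ≈ -1.6992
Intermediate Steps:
V = -108 (V = 2*((21 - 15)*(-9)) = 2*(6*(-9)) = 2*(-54) = -108)
((8 - 1*(-17))*0 + 2)/V - 2837/1688 = ((8 - 1*(-17))*0 + 2)/(-108) - 2837/1688 = ((8 + 17)*0 + 2)*(-1/108) - 2837*1/1688 = (25*0 + 2)*(-1/108) - 2837/1688 = (0 + 2)*(-1/108) - 2837/1688 = 2*(-1/108) - 2837/1688 = -1/54 - 2837/1688 = -77443/45576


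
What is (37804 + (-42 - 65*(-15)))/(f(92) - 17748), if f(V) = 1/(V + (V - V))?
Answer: -3563804/1632815 ≈ -2.1826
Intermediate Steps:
f(V) = 1/V (f(V) = 1/(V + 0) = 1/V)
(37804 + (-42 - 65*(-15)))/(f(92) - 17748) = (37804 + (-42 - 65*(-15)))/(1/92 - 17748) = (37804 + (-42 + 975))/(1/92 - 17748) = (37804 + 933)/(-1632815/92) = 38737*(-92/1632815) = -3563804/1632815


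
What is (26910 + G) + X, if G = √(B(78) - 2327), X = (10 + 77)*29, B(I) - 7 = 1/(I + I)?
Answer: 29433 + I*√14114841/78 ≈ 29433.0 + 48.166*I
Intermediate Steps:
B(I) = 7 + 1/(2*I) (B(I) = 7 + 1/(I + I) = 7 + 1/(2*I))
X = 2523 (X = 87*29 = 2523)
G = I*√14114841/78 (G = √((7 + (½)/78) - 2327) = √((7 + (½)*(1/78)) - 2327) = √((7 + 1/156) - 2327) = √(1093/156 - 2327) = √(-361919/156) = I*√14114841/78 ≈ 48.166*I)
(26910 + G) + X = (26910 + I*√14114841/78) + 2523 = 29433 + I*√14114841/78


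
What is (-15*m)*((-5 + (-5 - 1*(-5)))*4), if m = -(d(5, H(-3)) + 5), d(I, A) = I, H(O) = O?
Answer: -3000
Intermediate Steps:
m = -10 (m = -(5 + 5) = -1*10 = -10)
(-15*m)*((-5 + (-5 - 1*(-5)))*4) = (-15*(-10))*((-5 + (-5 - 1*(-5)))*4) = 150*((-5 + (-5 + 5))*4) = 150*((-5 + 0)*4) = 150*(-5*4) = 150*(-20) = -3000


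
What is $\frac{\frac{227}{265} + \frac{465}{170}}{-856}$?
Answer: $- \frac{32363}{7712560} \approx -0.0041961$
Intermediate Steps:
$\frac{\frac{227}{265} + \frac{465}{170}}{-856} = \left(227 \cdot \frac{1}{265} + 465 \cdot \frac{1}{170}\right) \left(- \frac{1}{856}\right) = \left(\frac{227}{265} + \frac{93}{34}\right) \left(- \frac{1}{856}\right) = \frac{32363}{9010} \left(- \frac{1}{856}\right) = - \frac{32363}{7712560}$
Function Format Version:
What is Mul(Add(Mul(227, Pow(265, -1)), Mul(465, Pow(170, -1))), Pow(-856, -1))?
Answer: Rational(-32363, 7712560) ≈ -0.0041961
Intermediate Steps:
Mul(Add(Mul(227, Pow(265, -1)), Mul(465, Pow(170, -1))), Pow(-856, -1)) = Mul(Add(Mul(227, Rational(1, 265)), Mul(465, Rational(1, 170))), Rational(-1, 856)) = Mul(Add(Rational(227, 265), Rational(93, 34)), Rational(-1, 856)) = Mul(Rational(32363, 9010), Rational(-1, 856)) = Rational(-32363, 7712560)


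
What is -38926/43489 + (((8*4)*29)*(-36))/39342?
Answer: -497384534/285157373 ≈ -1.7442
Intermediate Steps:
-38926/43489 + (((8*4)*29)*(-36))/39342 = -38926*1/43489 + ((32*29)*(-36))*(1/39342) = -38926/43489 + (928*(-36))*(1/39342) = -38926/43489 - 33408*1/39342 = -38926/43489 - 5568/6557 = -497384534/285157373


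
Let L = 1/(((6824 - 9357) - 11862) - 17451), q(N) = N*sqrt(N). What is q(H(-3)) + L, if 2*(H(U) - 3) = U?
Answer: -1/31846 + 3*sqrt(6)/4 ≈ 1.8371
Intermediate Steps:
H(U) = 3 + U/2
q(N) = N**(3/2)
L = -1/31846 (L = 1/((-2533 - 11862) - 17451) = 1/(-14395 - 17451) = 1/(-31846) = -1/31846 ≈ -3.1401e-5)
q(H(-3)) + L = (3 + (1/2)*(-3))**(3/2) - 1/31846 = (3 - 3/2)**(3/2) - 1/31846 = (3/2)**(3/2) - 1/31846 = 3*sqrt(6)/4 - 1/31846 = -1/31846 + 3*sqrt(6)/4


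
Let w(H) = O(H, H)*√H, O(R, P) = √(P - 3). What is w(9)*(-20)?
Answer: -60*√6 ≈ -146.97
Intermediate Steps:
O(R, P) = √(-3 + P)
w(H) = √H*√(-3 + H) (w(H) = √(-3 + H)*√H = √H*√(-3 + H))
w(9)*(-20) = (√9*√(-3 + 9))*(-20) = (3*√6)*(-20) = -60*√6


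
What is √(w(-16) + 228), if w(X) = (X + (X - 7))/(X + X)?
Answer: 3*√1630/8 ≈ 15.140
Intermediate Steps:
w(X) = (-7 + 2*X)/(2*X) (w(X) = (X + (-7 + X))/((2*X)) = (-7 + 2*X)*(1/(2*X)) = (-7 + 2*X)/(2*X))
√(w(-16) + 228) = √((-7/2 - 16)/(-16) + 228) = √(-1/16*(-39/2) + 228) = √(39/32 + 228) = √(7335/32) = 3*√1630/8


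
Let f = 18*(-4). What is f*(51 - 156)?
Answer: 7560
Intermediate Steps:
f = -72
f*(51 - 156) = -72*(51 - 156) = -72*(-105) = 7560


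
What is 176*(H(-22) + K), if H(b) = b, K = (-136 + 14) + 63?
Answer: -14256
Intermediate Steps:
K = -59 (K = -122 + 63 = -59)
176*(H(-22) + K) = 176*(-22 - 59) = 176*(-81) = -14256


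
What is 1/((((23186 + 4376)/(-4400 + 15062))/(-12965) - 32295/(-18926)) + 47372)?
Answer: 1308097270290/61969415741981099 ≈ 2.1109e-5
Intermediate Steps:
1/((((23186 + 4376)/(-4400 + 15062))/(-12965) - 32295/(-18926)) + 47372) = 1/(((27562/10662)*(-1/12965) - 32295*(-1/18926)) + 47372) = 1/(((27562*(1/10662))*(-1/12965) + 32295/18926) + 47372) = 1/(((13781/5331)*(-1/12965) + 32295/18926) + 47372) = 1/((-13781/69116415 + 32295/18926) + 47372) = 1/(2231853803219/1308097270290 + 47372) = 1/(61969415741981099/1308097270290) = 1308097270290/61969415741981099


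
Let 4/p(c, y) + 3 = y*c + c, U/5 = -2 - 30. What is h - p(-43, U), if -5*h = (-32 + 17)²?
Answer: -153767/3417 ≈ -45.001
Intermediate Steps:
U = -160 (U = 5*(-2 - 30) = 5*(-32) = -160)
p(c, y) = 4/(-3 + c + c*y) (p(c, y) = 4/(-3 + (y*c + c)) = 4/(-3 + (c*y + c)) = 4/(-3 + (c + c*y)) = 4/(-3 + c + c*y))
h = -45 (h = -(-32 + 17)²/5 = -⅕*(-15)² = -⅕*225 = -45)
h - p(-43, U) = -45 - 4/(-3 - 43 - 43*(-160)) = -45 - 4/(-3 - 43 + 6880) = -45 - 4/6834 = -45 - 1*2/3417 = -45 - 2/3417 = -153767/3417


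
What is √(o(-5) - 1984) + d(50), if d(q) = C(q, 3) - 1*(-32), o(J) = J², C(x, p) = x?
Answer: 82 + I*√1959 ≈ 82.0 + 44.261*I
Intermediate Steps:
d(q) = 32 + q (d(q) = q - 1*(-32) = q + 32 = 32 + q)
√(o(-5) - 1984) + d(50) = √((-5)² - 1984) + (32 + 50) = √(25 - 1984) + 82 = √(-1959) + 82 = I*√1959 + 82 = 82 + I*√1959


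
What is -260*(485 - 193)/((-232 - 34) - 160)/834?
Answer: 18980/88821 ≈ 0.21369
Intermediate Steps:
-260*(485 - 193)/((-232 - 34) - 160)/834 = -260*292/(-266 - 160)*(1/834) = -260/((-426*1/292))*(1/834) = -260/(-213/146)*(1/834) = -260*(-146/213)*(1/834) = (37960/213)*(1/834) = 18980/88821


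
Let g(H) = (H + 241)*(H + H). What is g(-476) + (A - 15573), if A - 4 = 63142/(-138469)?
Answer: 28822397677/138469 ≈ 2.0815e+5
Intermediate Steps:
A = 490734/138469 (A = 4 + 63142/(-138469) = 4 + 63142*(-1/138469) = 4 - 63142/138469 = 490734/138469 ≈ 3.5440)
g(H) = 2*H*(241 + H) (g(H) = (241 + H)*(2*H) = 2*H*(241 + H))
g(-476) + (A - 15573) = 2*(-476)*(241 - 476) + (490734/138469 - 15573) = 2*(-476)*(-235) - 2155887003/138469 = 223720 - 2155887003/138469 = 28822397677/138469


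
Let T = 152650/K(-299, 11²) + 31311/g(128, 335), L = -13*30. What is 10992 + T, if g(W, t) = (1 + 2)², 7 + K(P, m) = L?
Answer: 5592337/397 ≈ 14086.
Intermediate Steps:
L = -390
K(P, m) = -397 (K(P, m) = -7 - 390 = -397)
g(W, t) = 9 (g(W, t) = 3² = 9)
T = 1228513/397 (T = 152650/(-397) + 31311/9 = 152650*(-1/397) + 31311*(⅑) = -152650/397 + 3479 = 1228513/397 ≈ 3094.5)
10992 + T = 10992 + 1228513/397 = 5592337/397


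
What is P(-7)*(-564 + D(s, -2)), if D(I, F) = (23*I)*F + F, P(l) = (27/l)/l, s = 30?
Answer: -7506/7 ≈ -1072.3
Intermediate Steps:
P(l) = 27/l²
D(I, F) = F + 23*F*I (D(I, F) = 23*F*I + F = F + 23*F*I)
P(-7)*(-564 + D(s, -2)) = (27/(-7)²)*(-564 - 2*(1 + 23*30)) = (27*(1/49))*(-564 - 2*(1 + 690)) = 27*(-564 - 2*691)/49 = 27*(-564 - 1382)/49 = (27/49)*(-1946) = -7506/7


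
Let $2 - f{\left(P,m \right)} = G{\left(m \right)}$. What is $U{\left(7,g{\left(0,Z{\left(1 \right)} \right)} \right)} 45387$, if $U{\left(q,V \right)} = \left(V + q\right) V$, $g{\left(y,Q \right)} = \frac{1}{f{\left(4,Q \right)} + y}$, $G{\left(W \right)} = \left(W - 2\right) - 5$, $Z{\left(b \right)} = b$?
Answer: $\frac{2587059}{64} \approx 40423.0$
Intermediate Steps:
$G{\left(W \right)} = -7 + W$ ($G{\left(W \right)} = \left(-2 + W\right) - 5 = -7 + W$)
$f{\left(P,m \right)} = 9 - m$ ($f{\left(P,m \right)} = 2 - \left(-7 + m\right) = 9 - m$)
$g{\left(y,Q \right)} = \frac{1}{9 + y - Q}$ ($g{\left(y,Q \right)} = \frac{1}{\left(9 - Q\right) + y} = \frac{1}{9 + y - Q}$)
$U{\left(q,V \right)} = V \left(V + q\right)$
$U{\left(7,g{\left(0,Z{\left(1 \right)} \right)} \right)} 45387 = \frac{\frac{1}{9 + 0 - 1} + 7}{9 + 0 - 1} \cdot 45387 = \frac{\frac{1}{8} + 7}{8} \cdot 45387 = \frac{1}{8} \cdot \frac{57}{8} \cdot 45387 = \frac{57}{64} \cdot 45387 = \frac{2587059}{64}$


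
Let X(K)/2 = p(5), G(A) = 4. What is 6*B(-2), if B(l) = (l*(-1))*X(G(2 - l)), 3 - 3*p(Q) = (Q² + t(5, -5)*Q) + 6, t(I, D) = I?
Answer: -424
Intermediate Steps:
p(Q) = -1 - 5*Q/3 - Q²/3 (p(Q) = 1 - ((Q² + 5*Q) + 6)/3 = 1 - (6 + Q² + 5*Q)/3 = 1 + (-2 - 5*Q/3 - Q²/3) = -1 - 5*Q/3 - Q²/3)
X(K) = -106/3 (X(K) = 2*(-1 - 5/3*5 - ⅓*5²) = 2*(-1 - 25/3 - ⅓*25) = 2*(-1 - 25/3 - 25/3) = 2*(-53/3) = -106/3)
B(l) = 106*l/3 (B(l) = (l*(-1))*(-106/3) = -l*(-106/3) = 106*l/3)
6*B(-2) = 6*((106/3)*(-2)) = 6*(-212/3) = -424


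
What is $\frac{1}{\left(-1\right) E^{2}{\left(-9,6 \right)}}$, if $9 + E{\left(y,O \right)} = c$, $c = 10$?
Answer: $-1$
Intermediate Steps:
$E{\left(y,O \right)} = 1$ ($E{\left(y,O \right)} = -9 + 10 = 1$)
$\frac{1}{\left(-1\right) E^{2}{\left(-9,6 \right)}} = \frac{1}{\left(-1\right) 1^{2}} = \frac{1}{\left(-1\right) 1} = \frac{1}{-1} = -1$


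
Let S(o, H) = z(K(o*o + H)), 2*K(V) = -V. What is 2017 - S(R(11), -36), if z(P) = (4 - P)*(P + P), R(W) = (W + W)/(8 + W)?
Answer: 323065201/130321 ≈ 2479.0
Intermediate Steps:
R(W) = 2*W/(8 + W) (R(W) = (2*W)/(8 + W) = 2*W/(8 + W))
K(V) = -V/2 (K(V) = (-V)/2 = -V/2)
z(P) = 2*P*(4 - P) (z(P) = (4 - P)*(2*P) = 2*P*(4 - P))
S(o, H) = 2*(-H/2 - o²/2)*(4 + H/2 + o²/2) (S(o, H) = 2*(-(o*o + H)/2)*(4 - (-1)*(o*o + H)/2) = 2*(-(o² + H)/2)*(4 - (-1)*(o² + H)/2) = 2*(-(H + o²)/2)*(4 - (-1)*(H + o²)/2) = 2*(-H/2 - o²/2)*(4 - (-H/2 - o²/2)) = 2*(-H/2 - o²/2)*(4 + (H/2 + o²/2)) = 2*(-H/2 - o²/2)*(4 + H/2 + o²/2))
2017 - S(R(11), -36) = 2017 - (-1)*(-36 + (2*11/(8 + 11))²)*(8 - 36 + (2*11/(8 + 11))²)/2 = 2017 - (-1)*(-36 + (2*11/19)²)*(8 - 36 + (2*11/19)²)/2 = 2017 - (-1)*(-36 + (2*11*(1/19))²)*(8 - 36 + (2*11*(1/19))²)/2 = 2017 - (-1)*(-36 + (22/19)²)*(8 - 36 + (22/19)²)/2 = 2017 - (-1)*(-36 + 484/361)*(8 - 36 + 484/361)/2 = 2017 - (-1)*(-12512)*(-9624)/(2*361*361) = 2017 - 1*(-60207744/130321) = 2017 + 60207744/130321 = 323065201/130321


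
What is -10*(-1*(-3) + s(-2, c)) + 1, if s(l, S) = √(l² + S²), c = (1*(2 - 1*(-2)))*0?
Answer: -49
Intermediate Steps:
c = 0 (c = (1*(2 + 2))*0 = (1*4)*0 = 4*0 = 0)
s(l, S) = √(S² + l²)
-10*(-1*(-3) + s(-2, c)) + 1 = -10*(-1*(-3) + √(0² + (-2)²)) + 1 = -10*(3 + √(0 + 4)) + 1 = -10*(3 + √4) + 1 = -10*(3 + 2) + 1 = -10*5 + 1 = -50 + 1 = -49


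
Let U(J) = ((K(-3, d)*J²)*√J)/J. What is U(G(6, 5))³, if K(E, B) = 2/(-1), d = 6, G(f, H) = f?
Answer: -10368*√6 ≈ -25396.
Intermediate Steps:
K(E, B) = -2 (K(E, B) = 2*(-1) = -2)
U(J) = -2*J^(3/2) (U(J) = ((-2*J²)*√J)/J = (-2*J^(5/2))/J = -2*J^(3/2))
U(G(6, 5))³ = (-12*√6)³ = -10368*√6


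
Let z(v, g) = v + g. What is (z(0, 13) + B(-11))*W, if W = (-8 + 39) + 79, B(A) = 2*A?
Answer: -990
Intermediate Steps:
z(v, g) = g + v
W = 110 (W = 31 + 79 = 110)
(z(0, 13) + B(-11))*W = ((13 + 0) + 2*(-11))*110 = (13 - 22)*110 = -9*110 = -990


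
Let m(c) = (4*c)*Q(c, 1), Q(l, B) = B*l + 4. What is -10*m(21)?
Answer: -21000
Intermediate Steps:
Q(l, B) = 4 + B*l
m(c) = 4*c*(4 + c) (m(c) = (4*c)*(4 + 1*c) = (4*c)*(4 + c) = 4*c*(4 + c))
-10*m(21) = -40*21*(4 + 21) = -40*21*25 = -10*2100 = -21000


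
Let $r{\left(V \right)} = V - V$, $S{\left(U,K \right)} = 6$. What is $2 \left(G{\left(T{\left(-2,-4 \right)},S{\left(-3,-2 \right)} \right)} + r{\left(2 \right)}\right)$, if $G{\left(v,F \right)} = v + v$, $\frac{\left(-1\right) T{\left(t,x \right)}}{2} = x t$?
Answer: $-64$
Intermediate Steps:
$T{\left(t,x \right)} = - 2 t x$ ($T{\left(t,x \right)} = - 2 x t = - 2 t x$)
$r{\left(V \right)} = 0$
$G{\left(v,F \right)} = 2 v$
$2 \left(G{\left(T{\left(-2,-4 \right)},S{\left(-3,-2 \right)} \right)} + r{\left(2 \right)}\right) = 2 \left(2 \left(\left(-2\right) \left(-2\right) \left(-4\right)\right) + 0\right) = 2 \left(2 \left(-16\right) + 0\right) = 2 \left(-32 + 0\right) = 2 \left(-32\right) = -64$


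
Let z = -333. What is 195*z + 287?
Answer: -64648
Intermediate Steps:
195*z + 287 = 195*(-333) + 287 = -64935 + 287 = -64648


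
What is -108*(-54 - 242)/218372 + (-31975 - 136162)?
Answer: -9179095249/54593 ≈ -1.6814e+5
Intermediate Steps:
-108*(-54 - 242)/218372 + (-31975 - 136162) = -108*(-296)*(1/218372) - 168137 = 31968*(1/218372) - 168137 = 7992/54593 - 168137 = -9179095249/54593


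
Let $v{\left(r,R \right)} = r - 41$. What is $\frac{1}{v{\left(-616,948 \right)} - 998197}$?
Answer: $- \frac{1}{998854} \approx -1.0011 \cdot 10^{-6}$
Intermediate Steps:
$v{\left(r,R \right)} = -41 + r$
$\frac{1}{v{\left(-616,948 \right)} - 998197} = \frac{1}{\left(-41 - 616\right) - 998197} = \frac{1}{-657 - 998197} = \frac{1}{-998854} = - \frac{1}{998854}$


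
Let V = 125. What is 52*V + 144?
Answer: 6644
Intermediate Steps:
52*V + 144 = 52*125 + 144 = 6500 + 144 = 6644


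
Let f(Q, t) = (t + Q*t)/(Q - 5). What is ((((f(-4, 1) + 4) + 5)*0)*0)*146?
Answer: 0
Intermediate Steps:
f(Q, t) = (t + Q*t)/(-5 + Q)
((((f(-4, 1) + 4) + 5)*0)*0)*146 = ((((1*(1 - 4)/(-5 - 4) + 4) + 5)*0)*0)*146 = ((((1*(-3)/(-9) + 4) + 5)*0)*0)*146 = ((((1*(-⅑)*(-3) + 4) + 5)*0)*0)*146 = ((((⅓ + 4) + 5)*0)*0)*146 = (((13/3 + 5)*0)*0)*146 = (((28/3)*0)*0)*146 = (0*0)*146 = 0*146 = 0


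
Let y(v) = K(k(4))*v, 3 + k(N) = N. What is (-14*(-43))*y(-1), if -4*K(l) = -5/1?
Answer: -1505/2 ≈ -752.50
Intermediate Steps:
k(N) = -3 + N
K(l) = 5/4 (K(l) = -(-5)/(4*1) = -(-5)/4 = -¼*(-5) = 5/4)
y(v) = 5*v/4
(-14*(-43))*y(-1) = (-14*(-43))*((5/4)*(-1)) = 602*(-5/4) = -1505/2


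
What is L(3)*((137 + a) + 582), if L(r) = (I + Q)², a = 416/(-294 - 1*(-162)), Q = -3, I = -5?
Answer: 1511872/33 ≈ 45814.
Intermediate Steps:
a = -104/33 (a = 416/(-294 + 162) = 416/(-132) = 416*(-1/132) = -104/33 ≈ -3.1515)
L(r) = 64 (L(r) = (-5 - 3)² = (-8)² = 64)
L(3)*((137 + a) + 582) = 64*((137 - 104/33) + 582) = 64*(4417/33 + 582) = 64*(23623/33) = 1511872/33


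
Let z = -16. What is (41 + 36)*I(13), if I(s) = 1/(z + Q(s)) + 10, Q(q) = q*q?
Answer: 117887/153 ≈ 770.50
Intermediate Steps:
Q(q) = q**2
I(s) = 10 + 1/(-16 + s**2) (I(s) = 1/(-16 + s**2) + 10 = 10 + 1/(-16 + s**2))
(41 + 36)*I(13) = (41 + 36)*((-159 + 10*13**2)/(-16 + 13**2)) = 77*((-159 + 10*169)/(-16 + 169)) = 77*((-159 + 1690)/153) = 77*((1/153)*1531) = 77*(1531/153) = 117887/153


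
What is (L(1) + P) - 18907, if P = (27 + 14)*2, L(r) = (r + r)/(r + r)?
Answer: -18824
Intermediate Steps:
L(r) = 1 (L(r) = (2*r)/((2*r)) = (2*r)*(1/(2*r)) = 1)
P = 82 (P = 41*2 = 82)
(L(1) + P) - 18907 = (1 + 82) - 18907 = 83 - 18907 = -18824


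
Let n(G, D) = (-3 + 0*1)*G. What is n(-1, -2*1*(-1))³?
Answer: 27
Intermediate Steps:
n(G, D) = -3*G (n(G, D) = (-3 + 0)*G = -3*G)
n(-1, -2*1*(-1))³ = (-3*(-1))³ = 3³ = 27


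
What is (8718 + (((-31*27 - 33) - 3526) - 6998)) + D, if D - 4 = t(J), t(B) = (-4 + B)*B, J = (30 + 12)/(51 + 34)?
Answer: -19317716/7225 ≈ -2673.7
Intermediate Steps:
J = 42/85 ≈ 0.49412
t(B) = B*(-4 + B)
D = 16384/7225 (D = 4 + 42*(-4 + 42/85)/85 = 4 + (42/85)*(-298/85) = 4 - 12516/7225 = 16384/7225 ≈ 2.2677)
(8718 + (((-31*27 - 33) - 3526) - 6998)) + D = (8718 + (((-31*27 - 33) - 3526) - 6998)) + 16384/7225 = (8718 + (((-837 - 33) - 3526) - 6998)) + 16384/7225 = (8718 + ((-870 - 3526) - 6998)) + 16384/7225 = (8718 + (-4396 - 6998)) + 16384/7225 = (8718 - 11394) + 16384/7225 = -2676 + 16384/7225 = -19317716/7225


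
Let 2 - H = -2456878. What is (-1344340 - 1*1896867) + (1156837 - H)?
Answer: -4541250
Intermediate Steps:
H = 2456880 (H = 2 - 1*(-2456878) = 2 + 2456878 = 2456880)
(-1344340 - 1*1896867) + (1156837 - H) = (-1344340 - 1*1896867) + (1156837 - 1*2456880) = (-1344340 - 1896867) + (1156837 - 2456880) = -3241207 - 1300043 = -4541250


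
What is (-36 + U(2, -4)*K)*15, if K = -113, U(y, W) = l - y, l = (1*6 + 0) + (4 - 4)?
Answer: -7320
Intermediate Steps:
l = 6 (l = (6 + 0) + 0 = 6 + 0 = 6)
U(y, W) = 6 - y
(-36 + U(2, -4)*K)*15 = (-36 + (6 - 1*2)*(-113))*15 = (-36 + (6 - 2)*(-113))*15 = (-36 + 4*(-113))*15 = (-36 - 452)*15 = -488*15 = -7320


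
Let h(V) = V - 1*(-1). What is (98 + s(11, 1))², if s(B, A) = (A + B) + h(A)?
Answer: 12544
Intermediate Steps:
h(V) = 1 + V (h(V) = V + 1 = 1 + V)
s(B, A) = 1 + B + 2*A (s(B, A) = (A + B) + (1 + A) = 1 + B + 2*A)
(98 + s(11, 1))² = (98 + (1 + 11 + 2*1))² = (98 + (1 + 11 + 2))² = (98 + 14)² = 112² = 12544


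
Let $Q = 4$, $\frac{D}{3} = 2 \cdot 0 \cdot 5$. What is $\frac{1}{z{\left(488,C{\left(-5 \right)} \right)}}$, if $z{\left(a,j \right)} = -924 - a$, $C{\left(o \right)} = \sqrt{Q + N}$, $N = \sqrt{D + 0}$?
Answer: $- \frac{1}{1412} \approx -0.00070821$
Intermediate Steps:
$D = 0$ ($D = 3 \cdot 2 \cdot 0 \cdot 5 = 3 \cdot 0 \cdot 5 = 3 \cdot 0 = 0$)
$N = 0$ ($N = \sqrt{0 + 0} = \sqrt{0} = 0$)
$C{\left(o \right)} = 2$ ($C{\left(o \right)} = \sqrt{4 + 0} = \sqrt{4} = 2$)
$\frac{1}{z{\left(488,C{\left(-5 \right)} \right)}} = \frac{1}{-924 - 488} = \frac{1}{-1412} = - \frac{1}{1412}$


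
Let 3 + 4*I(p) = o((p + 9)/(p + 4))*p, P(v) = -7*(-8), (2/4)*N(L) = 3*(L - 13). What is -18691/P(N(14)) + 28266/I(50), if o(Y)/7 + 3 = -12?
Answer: -34838469/98056 ≈ -355.29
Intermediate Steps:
N(L) = -78 + 6*L (N(L) = 2*(3*(L - 13)) = 2*(3*(-13 + L)) = 2*(-39 + 3*L) = -78 + 6*L)
o(Y) = -105 (o(Y) = -21 + 7*(-12) = -21 - 84 = -105)
P(v) = 56
I(p) = -3/4 - 105*p/4 (I(p) = -3/4 + (-105*p)/4 = -3/4 - 105*p/4)
-18691/P(N(14)) + 28266/I(50) = -18691/56 + 28266/(-3/4 - 105/4*50) = -18691*1/56 + 28266/(-3/4 - 2625/2) = -18691/56 + 28266/(-5253/4) = -18691/56 + 28266*(-4/5253) = -18691/56 - 37688/1751 = -34838469/98056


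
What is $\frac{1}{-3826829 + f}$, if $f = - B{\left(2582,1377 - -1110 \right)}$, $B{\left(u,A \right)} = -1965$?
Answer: $- \frac{1}{3824864} \approx -2.6145 \cdot 10^{-7}$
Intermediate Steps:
$f = 1965$ ($f = \left(-1\right) \left(-1965\right) = 1965$)
$\frac{1}{-3826829 + f} = \frac{1}{-3826829 + 1965} = \frac{1}{-3824864} = - \frac{1}{3824864}$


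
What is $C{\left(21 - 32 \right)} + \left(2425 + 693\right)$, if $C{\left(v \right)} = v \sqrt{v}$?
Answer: $3118 - 11 i \sqrt{11} \approx 3118.0 - 36.483 i$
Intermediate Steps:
$C{\left(v \right)} = v^{\frac{3}{2}}$
$C{\left(21 - 32 \right)} + \left(2425 + 693\right) = \left(21 - 32\right)^{\frac{3}{2}} + \left(2425 + 693\right) = \left(21 - 32\right)^{\frac{3}{2}} + 3118 = \left(-11\right)^{\frac{3}{2}} + 3118 = - 11 i \sqrt{11} + 3118 = 3118 - 11 i \sqrt{11}$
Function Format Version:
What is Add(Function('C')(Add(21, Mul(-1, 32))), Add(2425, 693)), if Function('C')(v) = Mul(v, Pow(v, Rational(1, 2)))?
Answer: Add(3118, Mul(-11, I, Pow(11, Rational(1, 2)))) ≈ Add(3118.0, Mul(-36.483, I))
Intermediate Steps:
Function('C')(v) = Pow(v, Rational(3, 2))
Add(Function('C')(Add(21, Mul(-1, 32))), Add(2425, 693)) = Add(Pow(Add(21, Mul(-1, 32)), Rational(3, 2)), Add(2425, 693)) = Add(Pow(Add(21, -32), Rational(3, 2)), 3118) = Add(Pow(-11, Rational(3, 2)), 3118) = Add(Mul(-11, I, Pow(11, Rational(1, 2))), 3118) = Add(3118, Mul(-11, I, Pow(11, Rational(1, 2))))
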